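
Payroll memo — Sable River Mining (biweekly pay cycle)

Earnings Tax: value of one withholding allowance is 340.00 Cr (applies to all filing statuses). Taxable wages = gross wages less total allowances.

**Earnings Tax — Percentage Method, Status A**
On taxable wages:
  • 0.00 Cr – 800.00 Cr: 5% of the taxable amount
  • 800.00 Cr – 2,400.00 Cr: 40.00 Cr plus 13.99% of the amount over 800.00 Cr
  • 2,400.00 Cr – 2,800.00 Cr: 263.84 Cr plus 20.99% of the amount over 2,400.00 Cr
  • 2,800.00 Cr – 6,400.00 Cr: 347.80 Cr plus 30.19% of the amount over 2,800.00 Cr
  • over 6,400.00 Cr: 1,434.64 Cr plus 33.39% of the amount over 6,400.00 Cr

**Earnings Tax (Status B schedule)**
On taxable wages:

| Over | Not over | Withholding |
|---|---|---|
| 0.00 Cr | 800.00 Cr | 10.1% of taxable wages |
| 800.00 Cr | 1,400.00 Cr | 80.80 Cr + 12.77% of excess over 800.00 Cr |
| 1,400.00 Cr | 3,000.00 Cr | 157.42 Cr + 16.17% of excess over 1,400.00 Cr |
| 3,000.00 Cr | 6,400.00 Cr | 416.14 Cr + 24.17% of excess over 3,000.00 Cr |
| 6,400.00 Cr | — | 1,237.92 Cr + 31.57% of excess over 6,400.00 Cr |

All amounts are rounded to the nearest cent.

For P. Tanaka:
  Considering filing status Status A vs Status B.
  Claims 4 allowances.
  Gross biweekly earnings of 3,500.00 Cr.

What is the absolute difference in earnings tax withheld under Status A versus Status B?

49.61 Cr

Earnings Tax (Status A): taxable = 3,500.00 Cr − 4×340.00 Cr = 2,140.00 Cr
  40.00 Cr + 13.99% × (2,140.00 Cr − 800.00 Cr) = 40.00 Cr + 13.99% × 1,340.00 Cr = 227.47 Cr
Earnings Tax (Status B): taxable = 3,500.00 Cr − 4×340.00 Cr = 2,140.00 Cr
  157.42 Cr + 16.17% × (2,140.00 Cr − 1,400.00 Cr) = 157.42 Cr + 16.17% × 740.00 Cr = 277.08 Cr
Difference: |227.47 Cr − 277.08 Cr| = 49.61 Cr (higher under Status B)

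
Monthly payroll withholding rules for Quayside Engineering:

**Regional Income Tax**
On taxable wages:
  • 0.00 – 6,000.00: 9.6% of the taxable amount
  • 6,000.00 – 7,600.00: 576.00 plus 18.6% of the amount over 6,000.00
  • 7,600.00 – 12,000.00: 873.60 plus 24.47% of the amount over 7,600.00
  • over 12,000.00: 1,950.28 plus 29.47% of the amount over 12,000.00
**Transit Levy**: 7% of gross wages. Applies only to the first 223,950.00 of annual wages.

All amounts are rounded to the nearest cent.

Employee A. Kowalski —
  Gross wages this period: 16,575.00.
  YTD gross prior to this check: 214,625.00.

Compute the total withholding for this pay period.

Regional Income Tax: taxable = 16,575.00
  1,950.28 + 29.47% × (16,575.00 − 12,000.00) = 1,950.28 + 29.47% × 4,575.00 = 3,298.53
Transit Levy: cap 223,950.00 − YTD 214,625.00 = 9,325.00 subject; 7% × 9,325.00 = 652.75
Total: 3,298.53 + 652.75 = 3,951.28

3,951.28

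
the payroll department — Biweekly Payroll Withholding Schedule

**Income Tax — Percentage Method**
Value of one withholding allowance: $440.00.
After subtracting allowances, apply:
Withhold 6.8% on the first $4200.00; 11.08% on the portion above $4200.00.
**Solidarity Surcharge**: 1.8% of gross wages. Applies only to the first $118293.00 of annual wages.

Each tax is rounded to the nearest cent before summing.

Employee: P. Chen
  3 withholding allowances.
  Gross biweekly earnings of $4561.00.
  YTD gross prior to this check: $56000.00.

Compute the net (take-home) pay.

Income Tax: taxable = $4561.00 − 3×$440.00 = $3241.00
  6.8% × $3241.00 = $220.39
Solidarity Surcharge: 1.8% × $4561.00 = $82.10
Total withheld: $220.39 + $82.10 = $302.49
Net pay: $4561.00 − $302.49 = $4258.51

$4258.51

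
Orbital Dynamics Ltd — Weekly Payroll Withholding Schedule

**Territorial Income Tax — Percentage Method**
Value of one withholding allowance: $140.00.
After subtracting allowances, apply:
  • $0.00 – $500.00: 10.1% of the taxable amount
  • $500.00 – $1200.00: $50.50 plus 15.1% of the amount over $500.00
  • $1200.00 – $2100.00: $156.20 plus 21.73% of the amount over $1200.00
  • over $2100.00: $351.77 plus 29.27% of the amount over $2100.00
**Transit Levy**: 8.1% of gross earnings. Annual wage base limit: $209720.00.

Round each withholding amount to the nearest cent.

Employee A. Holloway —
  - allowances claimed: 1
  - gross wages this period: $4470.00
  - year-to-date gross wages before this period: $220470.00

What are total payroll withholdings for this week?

$1004.49

Territorial Income Tax: taxable = $4470.00 − 1×$140.00 = $4330.00
  $351.77 + 29.27% × ($4330.00 − $2100.00) = $351.77 + 29.27% × $2230.00 = $1004.49
Transit Levy: YTD $220470.00 ≥ cap $209720.00 → $0.00
Total: $1004.49 + $0.00 = $1004.49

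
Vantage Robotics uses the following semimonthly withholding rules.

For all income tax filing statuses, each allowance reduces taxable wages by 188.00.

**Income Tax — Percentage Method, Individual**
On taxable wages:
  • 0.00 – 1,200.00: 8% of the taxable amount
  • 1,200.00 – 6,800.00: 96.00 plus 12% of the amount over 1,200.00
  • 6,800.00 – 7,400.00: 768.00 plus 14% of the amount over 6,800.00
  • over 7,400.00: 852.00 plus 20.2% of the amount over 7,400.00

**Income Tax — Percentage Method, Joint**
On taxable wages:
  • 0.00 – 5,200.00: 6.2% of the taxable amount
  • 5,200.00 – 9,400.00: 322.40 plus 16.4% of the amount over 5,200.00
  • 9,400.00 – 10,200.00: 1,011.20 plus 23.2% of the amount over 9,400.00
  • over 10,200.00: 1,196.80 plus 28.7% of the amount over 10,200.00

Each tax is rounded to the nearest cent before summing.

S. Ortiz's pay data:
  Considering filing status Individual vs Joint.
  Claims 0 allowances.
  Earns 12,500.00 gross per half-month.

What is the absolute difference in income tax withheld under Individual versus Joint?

25.30

Income Tax (Individual): taxable = 12,500.00
  852.00 + 20.2% × (12,500.00 − 7,400.00) = 852.00 + 20.2% × 5,100.00 = 1,882.20
Income Tax (Joint): taxable = 12,500.00
  1,196.80 + 28.7% × (12,500.00 − 10,200.00) = 1,196.80 + 28.7% × 2,300.00 = 1,856.90
Difference: |1,882.20 − 1,856.90| = 25.30 (higher under Individual)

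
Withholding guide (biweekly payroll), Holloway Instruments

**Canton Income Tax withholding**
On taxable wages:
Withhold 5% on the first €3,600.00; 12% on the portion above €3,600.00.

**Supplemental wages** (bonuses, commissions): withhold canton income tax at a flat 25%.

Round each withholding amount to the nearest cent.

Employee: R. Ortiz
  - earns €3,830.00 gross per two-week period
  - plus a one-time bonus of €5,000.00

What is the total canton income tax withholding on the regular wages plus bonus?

Canton Income Tax: taxable = €3,830.00
  €180.00 + 12% × (€3,830.00 − €3,600.00) = €180.00 + 12% × €230.00 = €207.60
Supplemental (25% flat on bonus): 25% × €5,000.00 = €1,250.00
Total canton income tax: €207.60 + €1,250.00 = €1,457.60

€1,457.60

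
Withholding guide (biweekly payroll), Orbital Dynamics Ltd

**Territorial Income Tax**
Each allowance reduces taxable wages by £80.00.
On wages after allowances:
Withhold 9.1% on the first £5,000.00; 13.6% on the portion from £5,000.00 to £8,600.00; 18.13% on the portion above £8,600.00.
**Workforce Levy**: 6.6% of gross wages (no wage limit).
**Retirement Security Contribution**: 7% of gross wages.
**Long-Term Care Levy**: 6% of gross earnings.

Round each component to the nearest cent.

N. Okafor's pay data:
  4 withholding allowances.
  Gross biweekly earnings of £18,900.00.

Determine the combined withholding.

Territorial Income Tax: taxable = £18,900.00 − 4×£80.00 = £18,580.00
  £944.60 + 18.13% × (£18,580.00 − £8,600.00) = £944.60 + 18.13% × £9,980.00 = £2,753.97
Workforce Levy: 6.6% × £18,900.00 = £1,247.40
Retirement Security Contribution: 7% × £18,900.00 = £1,323.00
Long-Term Care Levy: 6% × £18,900.00 = £1,134.00
Total: £2,753.97 + £1,247.40 + £1,323.00 + £1,134.00 = £6,458.37

£6,458.37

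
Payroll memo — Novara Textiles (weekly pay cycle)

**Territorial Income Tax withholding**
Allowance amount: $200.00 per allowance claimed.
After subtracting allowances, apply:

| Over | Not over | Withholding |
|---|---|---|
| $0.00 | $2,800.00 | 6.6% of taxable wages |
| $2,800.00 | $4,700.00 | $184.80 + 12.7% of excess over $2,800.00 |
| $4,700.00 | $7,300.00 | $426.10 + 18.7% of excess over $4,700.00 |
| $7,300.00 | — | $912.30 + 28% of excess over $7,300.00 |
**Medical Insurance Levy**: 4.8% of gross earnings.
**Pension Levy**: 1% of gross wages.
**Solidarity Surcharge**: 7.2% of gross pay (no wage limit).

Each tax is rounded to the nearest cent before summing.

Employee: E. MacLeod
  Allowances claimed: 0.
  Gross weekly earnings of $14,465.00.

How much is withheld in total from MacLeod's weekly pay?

$4,798.95

Territorial Income Tax: taxable = $14,465.00
  $912.30 + 28% × ($14,465.00 − $7,300.00) = $912.30 + 28% × $7,165.00 = $2,918.50
Medical Insurance Levy: 4.8% × $14,465.00 = $694.32
Pension Levy: 1% × $14,465.00 = $144.65
Solidarity Surcharge: 7.2% × $14,465.00 = $1,041.48
Total: $2,918.50 + $694.32 + $144.65 + $1,041.48 = $4,798.95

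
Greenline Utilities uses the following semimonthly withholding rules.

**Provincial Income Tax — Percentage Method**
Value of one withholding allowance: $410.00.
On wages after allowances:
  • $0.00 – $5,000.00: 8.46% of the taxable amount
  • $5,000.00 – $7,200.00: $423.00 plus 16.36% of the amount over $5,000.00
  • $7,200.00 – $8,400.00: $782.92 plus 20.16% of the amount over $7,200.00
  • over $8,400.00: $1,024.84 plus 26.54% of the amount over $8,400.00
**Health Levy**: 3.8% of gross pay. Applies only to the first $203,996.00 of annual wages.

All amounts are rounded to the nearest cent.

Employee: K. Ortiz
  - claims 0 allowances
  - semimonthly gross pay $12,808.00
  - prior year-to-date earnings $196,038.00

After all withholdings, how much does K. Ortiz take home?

$10,310.88

Provincial Income Tax: taxable = $12,808.00
  $1,024.84 + 26.54% × ($12,808.00 − $8,400.00) = $1,024.84 + 26.54% × $4,408.00 = $2,194.72
Health Levy: cap $203,996.00 − YTD $196,038.00 = $7,958.00 subject; 3.8% × $7,958.00 = $302.40
Total withheld: $2,194.72 + $302.40 = $2,497.12
Net pay: $12,808.00 − $2,497.12 = $10,310.88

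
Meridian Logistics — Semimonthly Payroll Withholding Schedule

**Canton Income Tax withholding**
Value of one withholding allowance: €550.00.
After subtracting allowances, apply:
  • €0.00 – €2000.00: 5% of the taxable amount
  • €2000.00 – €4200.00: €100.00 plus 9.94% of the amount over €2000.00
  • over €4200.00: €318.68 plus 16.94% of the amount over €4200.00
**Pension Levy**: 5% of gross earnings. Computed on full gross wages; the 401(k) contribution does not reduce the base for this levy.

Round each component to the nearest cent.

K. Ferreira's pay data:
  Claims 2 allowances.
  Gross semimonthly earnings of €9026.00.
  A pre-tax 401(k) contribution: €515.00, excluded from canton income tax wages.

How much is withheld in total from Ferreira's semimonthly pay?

€1313.92

Canton Income Tax: taxable = €9026.00 − €515.00 − 2×€550.00 = €7411.00
  €318.68 + 16.94% × (€7411.00 − €4200.00) = €318.68 + 16.94% × €3211.00 = €862.62
Pension Levy: 5% × €9026.00 = €451.30
Total: €862.62 + €451.30 = €1313.92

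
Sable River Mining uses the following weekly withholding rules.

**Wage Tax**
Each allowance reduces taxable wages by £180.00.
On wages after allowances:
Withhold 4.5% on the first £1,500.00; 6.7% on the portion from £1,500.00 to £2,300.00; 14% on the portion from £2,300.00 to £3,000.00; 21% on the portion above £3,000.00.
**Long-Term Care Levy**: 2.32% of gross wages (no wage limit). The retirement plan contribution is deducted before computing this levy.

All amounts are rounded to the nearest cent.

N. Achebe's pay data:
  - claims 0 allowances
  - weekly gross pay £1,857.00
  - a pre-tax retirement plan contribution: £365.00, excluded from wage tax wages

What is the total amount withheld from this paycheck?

£101.75

Wage Tax: taxable = £1,857.00 − £365.00 = £1,492.00
  4.5% × £1,492.00 = £67.14
Long-Term Care Levy: 2.32% × £1,492.00 = £34.61
Total: £67.14 + £34.61 = £101.75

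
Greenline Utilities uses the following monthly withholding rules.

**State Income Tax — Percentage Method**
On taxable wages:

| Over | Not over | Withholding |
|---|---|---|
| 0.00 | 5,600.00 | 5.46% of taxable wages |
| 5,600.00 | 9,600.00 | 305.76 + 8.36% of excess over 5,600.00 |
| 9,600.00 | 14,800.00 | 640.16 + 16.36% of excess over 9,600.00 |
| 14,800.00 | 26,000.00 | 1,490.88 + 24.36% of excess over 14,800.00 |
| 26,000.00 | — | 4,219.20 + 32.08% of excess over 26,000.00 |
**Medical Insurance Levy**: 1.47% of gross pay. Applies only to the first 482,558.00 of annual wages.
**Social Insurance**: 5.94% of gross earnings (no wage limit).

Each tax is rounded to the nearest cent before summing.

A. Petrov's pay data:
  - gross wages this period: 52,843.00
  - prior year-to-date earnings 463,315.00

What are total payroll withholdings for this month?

State Income Tax: taxable = 52,843.00
  4,219.20 + 32.08% × (52,843.00 − 26,000.00) = 4,219.20 + 32.08% × 26,843.00 = 12,830.43
Medical Insurance Levy: cap 482,558.00 − YTD 463,315.00 = 19,243.00 subject; 1.47% × 19,243.00 = 282.87
Social Insurance: 5.94% × 52,843.00 = 3,138.87
Total: 12,830.43 + 282.87 + 3,138.87 = 16,252.17

16,252.17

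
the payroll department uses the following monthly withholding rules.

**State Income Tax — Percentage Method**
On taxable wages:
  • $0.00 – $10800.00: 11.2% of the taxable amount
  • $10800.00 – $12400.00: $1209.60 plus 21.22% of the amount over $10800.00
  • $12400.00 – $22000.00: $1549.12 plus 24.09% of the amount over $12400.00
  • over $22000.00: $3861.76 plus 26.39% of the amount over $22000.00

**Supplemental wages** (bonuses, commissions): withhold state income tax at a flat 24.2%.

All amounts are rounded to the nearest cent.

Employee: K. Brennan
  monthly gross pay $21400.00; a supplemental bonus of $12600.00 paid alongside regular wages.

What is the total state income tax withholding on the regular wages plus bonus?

State Income Tax: taxable = $21400.00
  $1549.12 + 24.09% × ($21400.00 − $12400.00) = $1549.12 + 24.09% × $9000.00 = $3717.22
Supplemental (24.2% flat on bonus): 24.2% × $12600.00 = $3049.20
Total state income tax: $3717.22 + $3049.20 = $6766.42

$6766.42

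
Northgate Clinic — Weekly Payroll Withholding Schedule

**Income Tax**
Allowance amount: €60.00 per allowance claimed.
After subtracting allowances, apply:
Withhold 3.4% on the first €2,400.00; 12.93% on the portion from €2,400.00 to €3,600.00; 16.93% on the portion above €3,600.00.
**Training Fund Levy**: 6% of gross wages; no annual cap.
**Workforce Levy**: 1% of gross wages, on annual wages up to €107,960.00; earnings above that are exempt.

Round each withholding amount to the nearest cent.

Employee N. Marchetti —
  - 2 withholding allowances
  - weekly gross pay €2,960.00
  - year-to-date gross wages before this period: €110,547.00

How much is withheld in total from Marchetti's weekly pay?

Income Tax: taxable = €2,960.00 − 2×€60.00 = €2,840.00
  €81.60 + 12.93% × (€2,840.00 − €2,400.00) = €81.60 + 12.93% × €440.00 = €138.49
Training Fund Levy: 6% × €2,960.00 = €177.60
Workforce Levy: YTD €110,547.00 ≥ cap €107,960.00 → €0.00
Total: €138.49 + €177.60 + €0.00 = €316.09

€316.09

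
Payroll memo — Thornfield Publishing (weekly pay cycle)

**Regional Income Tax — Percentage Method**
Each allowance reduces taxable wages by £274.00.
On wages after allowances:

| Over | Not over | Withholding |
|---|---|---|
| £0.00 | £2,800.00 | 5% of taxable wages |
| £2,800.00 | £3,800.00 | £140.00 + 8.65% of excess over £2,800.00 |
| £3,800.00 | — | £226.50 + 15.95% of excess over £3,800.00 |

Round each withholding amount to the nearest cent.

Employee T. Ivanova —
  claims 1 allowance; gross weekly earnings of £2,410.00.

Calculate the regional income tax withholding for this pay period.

£106.80

Regional Income Tax: taxable = £2,410.00 − 1×£274.00 = £2,136.00
  5% × £2,136.00 = £106.80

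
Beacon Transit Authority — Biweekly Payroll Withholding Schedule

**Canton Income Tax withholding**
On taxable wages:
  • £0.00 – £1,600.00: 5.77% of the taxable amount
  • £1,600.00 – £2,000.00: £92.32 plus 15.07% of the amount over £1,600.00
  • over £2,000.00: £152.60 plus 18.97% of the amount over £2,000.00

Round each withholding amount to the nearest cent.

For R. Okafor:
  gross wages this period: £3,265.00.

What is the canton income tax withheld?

£392.57

Canton Income Tax: taxable = £3,265.00
  £152.60 + 18.97% × (£3,265.00 − £2,000.00) = £152.60 + 18.97% × £1,265.00 = £392.57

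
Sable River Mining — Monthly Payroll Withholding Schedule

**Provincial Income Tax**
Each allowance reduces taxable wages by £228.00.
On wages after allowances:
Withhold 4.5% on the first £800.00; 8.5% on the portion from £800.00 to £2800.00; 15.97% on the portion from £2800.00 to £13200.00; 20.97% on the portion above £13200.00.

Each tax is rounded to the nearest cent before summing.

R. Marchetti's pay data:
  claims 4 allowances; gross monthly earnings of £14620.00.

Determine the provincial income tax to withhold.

£1973.41

Provincial Income Tax: taxable = £14620.00 − 4×£228.00 = £13708.00
  £1866.88 + 20.97% × (£13708.00 − £13200.00) = £1866.88 + 20.97% × £508.00 = £1973.41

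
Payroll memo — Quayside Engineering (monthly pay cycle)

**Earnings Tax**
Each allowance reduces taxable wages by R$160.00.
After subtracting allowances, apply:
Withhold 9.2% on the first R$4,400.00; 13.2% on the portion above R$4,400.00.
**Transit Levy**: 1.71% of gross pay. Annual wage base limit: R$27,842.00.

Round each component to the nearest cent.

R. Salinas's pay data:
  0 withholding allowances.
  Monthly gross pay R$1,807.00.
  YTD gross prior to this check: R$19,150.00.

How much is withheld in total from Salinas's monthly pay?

Earnings Tax: taxable = R$1,807.00
  9.2% × R$1,807.00 = R$166.24
Transit Levy: 1.71% × R$1,807.00 = R$30.90
Total: R$166.24 + R$30.90 = R$197.14

R$197.14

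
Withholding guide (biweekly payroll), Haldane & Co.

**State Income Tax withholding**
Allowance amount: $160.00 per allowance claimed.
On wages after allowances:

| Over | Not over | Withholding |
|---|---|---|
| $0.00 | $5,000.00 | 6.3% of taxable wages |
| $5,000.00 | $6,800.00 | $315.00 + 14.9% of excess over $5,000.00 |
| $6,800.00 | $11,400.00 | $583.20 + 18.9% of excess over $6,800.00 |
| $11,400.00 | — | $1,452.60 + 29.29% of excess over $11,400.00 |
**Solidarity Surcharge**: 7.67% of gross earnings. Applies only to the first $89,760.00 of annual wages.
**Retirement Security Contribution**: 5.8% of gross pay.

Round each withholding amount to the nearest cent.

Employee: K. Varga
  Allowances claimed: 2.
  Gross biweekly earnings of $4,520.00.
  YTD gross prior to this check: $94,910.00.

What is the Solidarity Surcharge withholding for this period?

$0.00

Solidarity Surcharge: YTD $94,910.00 ≥ cap $89,760.00 → $0.00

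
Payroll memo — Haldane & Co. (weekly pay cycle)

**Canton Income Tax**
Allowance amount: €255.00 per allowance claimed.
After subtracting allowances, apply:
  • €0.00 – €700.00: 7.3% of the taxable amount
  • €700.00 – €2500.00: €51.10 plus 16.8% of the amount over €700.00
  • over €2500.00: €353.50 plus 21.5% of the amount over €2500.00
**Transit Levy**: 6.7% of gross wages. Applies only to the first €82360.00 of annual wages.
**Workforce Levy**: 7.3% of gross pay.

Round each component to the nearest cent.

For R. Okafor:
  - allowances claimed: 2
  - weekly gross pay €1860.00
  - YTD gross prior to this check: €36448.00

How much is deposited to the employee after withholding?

Canton Income Tax: taxable = €1860.00 − 2×€255.00 = €1350.00
  €51.10 + 16.8% × (€1350.00 − €700.00) = €51.10 + 16.8% × €650.00 = €160.30
Transit Levy: 6.7% × €1860.00 = €124.62
Workforce Levy: 7.3% × €1860.00 = €135.78
Total withheld: €160.30 + €124.62 + €135.78 = €420.70
Net pay: €1860.00 − €420.70 = €1439.30

€1439.30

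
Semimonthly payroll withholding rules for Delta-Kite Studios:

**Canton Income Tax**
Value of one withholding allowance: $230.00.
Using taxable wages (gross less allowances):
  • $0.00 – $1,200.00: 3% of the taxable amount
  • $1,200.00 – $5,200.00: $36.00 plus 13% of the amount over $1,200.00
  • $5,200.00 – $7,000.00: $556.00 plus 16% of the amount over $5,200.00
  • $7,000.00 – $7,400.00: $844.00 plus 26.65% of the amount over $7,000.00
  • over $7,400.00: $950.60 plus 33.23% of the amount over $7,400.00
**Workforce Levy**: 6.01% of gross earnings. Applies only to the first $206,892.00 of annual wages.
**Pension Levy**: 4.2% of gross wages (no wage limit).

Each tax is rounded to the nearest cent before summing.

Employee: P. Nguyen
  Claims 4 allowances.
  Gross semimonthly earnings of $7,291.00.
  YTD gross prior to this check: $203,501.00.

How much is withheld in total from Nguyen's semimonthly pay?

$1,253.38

Canton Income Tax: taxable = $7,291.00 − 4×$230.00 = $6,371.00
  $556.00 + 16% × ($6,371.00 − $5,200.00) = $556.00 + 16% × $1,171.00 = $743.36
Workforce Levy: cap $206,892.00 − YTD $203,501.00 = $3,391.00 subject; 6.01% × $3,391.00 = $203.80
Pension Levy: 4.2% × $7,291.00 = $306.22
Total: $743.36 + $203.80 + $306.22 = $1,253.38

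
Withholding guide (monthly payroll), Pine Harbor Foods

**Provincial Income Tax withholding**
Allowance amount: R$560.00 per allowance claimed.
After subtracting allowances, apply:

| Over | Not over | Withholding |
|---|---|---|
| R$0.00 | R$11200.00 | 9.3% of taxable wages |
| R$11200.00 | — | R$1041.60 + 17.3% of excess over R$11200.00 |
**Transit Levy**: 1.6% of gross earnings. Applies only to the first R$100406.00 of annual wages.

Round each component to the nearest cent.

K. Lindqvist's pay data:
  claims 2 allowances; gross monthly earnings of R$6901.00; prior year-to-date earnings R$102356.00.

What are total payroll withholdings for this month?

Provincial Income Tax: taxable = R$6901.00 − 2×R$560.00 = R$5781.00
  9.3% × R$5781.00 = R$537.63
Transit Levy: YTD R$102356.00 ≥ cap R$100406.00 → R$0.00
Total: R$537.63 + R$0.00 = R$537.63

R$537.63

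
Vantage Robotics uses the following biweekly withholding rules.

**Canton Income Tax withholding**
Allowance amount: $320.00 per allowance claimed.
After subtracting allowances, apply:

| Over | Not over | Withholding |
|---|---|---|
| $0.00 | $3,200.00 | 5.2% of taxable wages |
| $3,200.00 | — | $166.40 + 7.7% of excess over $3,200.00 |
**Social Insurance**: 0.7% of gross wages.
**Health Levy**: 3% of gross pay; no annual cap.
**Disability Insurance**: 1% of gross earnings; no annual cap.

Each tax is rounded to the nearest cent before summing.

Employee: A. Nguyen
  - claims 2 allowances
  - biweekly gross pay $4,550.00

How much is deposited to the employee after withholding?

Canton Income Tax: taxable = $4,550.00 − 2×$320.00 = $3,910.00
  $166.40 + 7.7% × ($3,910.00 − $3,200.00) = $166.40 + 7.7% × $710.00 = $221.07
Social Insurance: 0.7% × $4,550.00 = $31.85
Health Levy: 3% × $4,550.00 = $136.50
Disability Insurance: 1% × $4,550.00 = $45.50
Total withheld: $221.07 + $31.85 + $136.50 + $45.50 = $434.92
Net pay: $4,550.00 − $434.92 = $4,115.08

$4,115.08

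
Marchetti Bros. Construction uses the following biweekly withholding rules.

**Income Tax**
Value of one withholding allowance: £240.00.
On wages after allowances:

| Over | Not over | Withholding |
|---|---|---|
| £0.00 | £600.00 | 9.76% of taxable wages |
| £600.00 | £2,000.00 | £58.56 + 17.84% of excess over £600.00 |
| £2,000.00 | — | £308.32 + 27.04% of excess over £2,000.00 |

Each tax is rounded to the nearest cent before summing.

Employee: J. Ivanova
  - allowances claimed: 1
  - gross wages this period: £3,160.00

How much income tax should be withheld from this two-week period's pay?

£557.09

Income Tax: taxable = £3,160.00 − 1×£240.00 = £2,920.00
  £308.32 + 27.04% × (£2,920.00 − £2,000.00) = £308.32 + 27.04% × £920.00 = £557.09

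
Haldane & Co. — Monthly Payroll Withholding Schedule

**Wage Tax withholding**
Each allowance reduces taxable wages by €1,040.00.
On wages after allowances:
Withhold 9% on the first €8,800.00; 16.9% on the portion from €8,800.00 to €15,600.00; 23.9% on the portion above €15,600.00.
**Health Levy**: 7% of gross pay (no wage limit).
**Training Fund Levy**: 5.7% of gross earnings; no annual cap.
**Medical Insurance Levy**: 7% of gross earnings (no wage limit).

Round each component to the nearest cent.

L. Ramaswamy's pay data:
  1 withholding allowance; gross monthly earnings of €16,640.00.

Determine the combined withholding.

Wage Tax: taxable = €16,640.00 − 1×€1,040.00 = €15,600.00
  €792.00 + 16.9% × (€15,600.00 − €8,800.00) = €792.00 + 16.9% × €6,800.00 = €1,941.20
Health Levy: 7% × €16,640.00 = €1,164.80
Training Fund Levy: 5.7% × €16,640.00 = €948.48
Medical Insurance Levy: 7% × €16,640.00 = €1,164.80
Total: €1,941.20 + €1,164.80 + €948.48 + €1,164.80 = €5,219.28

€5,219.28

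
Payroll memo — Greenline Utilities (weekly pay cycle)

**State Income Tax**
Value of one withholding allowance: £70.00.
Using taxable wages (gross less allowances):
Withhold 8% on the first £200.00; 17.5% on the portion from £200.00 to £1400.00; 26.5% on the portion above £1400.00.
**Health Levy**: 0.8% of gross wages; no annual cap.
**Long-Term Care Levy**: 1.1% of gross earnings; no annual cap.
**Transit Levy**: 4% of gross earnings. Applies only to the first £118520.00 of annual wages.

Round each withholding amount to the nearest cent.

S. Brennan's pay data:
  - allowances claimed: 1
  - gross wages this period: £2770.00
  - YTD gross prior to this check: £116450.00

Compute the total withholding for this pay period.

£705.93

State Income Tax: taxable = £2770.00 − 1×£70.00 = £2700.00
  £226.00 + 26.5% × (£2700.00 − £1400.00) = £226.00 + 26.5% × £1300.00 = £570.50
Health Levy: 0.8% × £2770.00 = £22.16
Long-Term Care Levy: 1.1% × £2770.00 = £30.47
Transit Levy: cap £118520.00 − YTD £116450.00 = £2070.00 subject; 4% × £2070.00 = £82.80
Total: £570.50 + £22.16 + £30.47 + £82.80 = £705.93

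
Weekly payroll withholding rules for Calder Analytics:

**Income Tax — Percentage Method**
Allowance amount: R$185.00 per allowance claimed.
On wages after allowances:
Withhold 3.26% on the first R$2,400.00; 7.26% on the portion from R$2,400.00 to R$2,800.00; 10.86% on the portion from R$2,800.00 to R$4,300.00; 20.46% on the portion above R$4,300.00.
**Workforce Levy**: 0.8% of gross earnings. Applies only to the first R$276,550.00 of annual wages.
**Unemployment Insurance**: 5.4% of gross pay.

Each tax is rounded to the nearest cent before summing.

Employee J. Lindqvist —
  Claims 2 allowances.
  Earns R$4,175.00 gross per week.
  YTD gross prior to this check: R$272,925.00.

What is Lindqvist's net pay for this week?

R$3,704.13

Income Tax: taxable = R$4,175.00 − 2×R$185.00 = R$3,805.00
  R$107.28 + 10.86% × (R$3,805.00 − R$2,800.00) = R$107.28 + 10.86% × R$1,005.00 = R$216.42
Workforce Levy: cap R$276,550.00 − YTD R$272,925.00 = R$3,625.00 subject; 0.8% × R$3,625.00 = R$29.00
Unemployment Insurance: 5.4% × R$4,175.00 = R$225.45
Total withheld: R$216.42 + R$29.00 + R$225.45 = R$470.87
Net pay: R$4,175.00 − R$470.87 = R$3,704.13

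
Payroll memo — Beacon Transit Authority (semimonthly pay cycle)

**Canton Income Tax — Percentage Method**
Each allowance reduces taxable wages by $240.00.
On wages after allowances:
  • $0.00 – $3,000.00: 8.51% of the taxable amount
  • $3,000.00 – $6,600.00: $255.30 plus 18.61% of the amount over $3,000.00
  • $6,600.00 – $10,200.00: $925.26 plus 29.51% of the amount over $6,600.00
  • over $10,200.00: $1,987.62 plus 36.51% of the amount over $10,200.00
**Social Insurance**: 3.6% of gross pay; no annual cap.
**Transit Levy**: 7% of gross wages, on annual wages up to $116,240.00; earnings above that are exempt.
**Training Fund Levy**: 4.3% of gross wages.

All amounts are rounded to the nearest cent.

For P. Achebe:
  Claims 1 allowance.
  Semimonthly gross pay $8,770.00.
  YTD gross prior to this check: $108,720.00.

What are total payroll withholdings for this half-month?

$2,714.03

Canton Income Tax: taxable = $8,770.00 − 1×$240.00 = $8,530.00
  $925.26 + 29.51% × ($8,530.00 − $6,600.00) = $925.26 + 29.51% × $1,930.00 = $1,494.80
Social Insurance: 3.6% × $8,770.00 = $315.72
Transit Levy: cap $116,240.00 − YTD $108,720.00 = $7,520.00 subject; 7% × $7,520.00 = $526.40
Training Fund Levy: 4.3% × $8,770.00 = $377.11
Total: $1,494.80 + $315.72 + $526.40 + $377.11 = $2,714.03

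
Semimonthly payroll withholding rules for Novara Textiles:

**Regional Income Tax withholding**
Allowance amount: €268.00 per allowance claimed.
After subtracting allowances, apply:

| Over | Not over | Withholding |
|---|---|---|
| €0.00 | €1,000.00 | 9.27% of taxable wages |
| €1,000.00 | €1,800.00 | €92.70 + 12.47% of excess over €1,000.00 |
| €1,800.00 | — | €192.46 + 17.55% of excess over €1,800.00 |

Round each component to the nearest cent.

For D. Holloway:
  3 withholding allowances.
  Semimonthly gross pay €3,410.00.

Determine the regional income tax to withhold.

Regional Income Tax: taxable = €3,410.00 − 3×€268.00 = €2,606.00
  €192.46 + 17.55% × (€2,606.00 − €1,800.00) = €192.46 + 17.55% × €806.00 = €333.91

€333.91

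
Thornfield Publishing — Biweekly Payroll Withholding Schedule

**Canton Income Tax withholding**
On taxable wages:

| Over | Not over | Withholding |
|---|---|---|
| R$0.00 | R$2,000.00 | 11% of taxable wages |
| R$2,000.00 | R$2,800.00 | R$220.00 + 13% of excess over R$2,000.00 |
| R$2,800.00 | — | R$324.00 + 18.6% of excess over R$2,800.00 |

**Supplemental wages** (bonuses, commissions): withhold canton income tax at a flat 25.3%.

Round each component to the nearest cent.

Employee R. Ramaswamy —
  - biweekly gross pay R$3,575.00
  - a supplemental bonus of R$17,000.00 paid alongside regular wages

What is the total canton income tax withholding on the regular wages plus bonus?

R$4,769.15

Canton Income Tax: taxable = R$3,575.00
  R$324.00 + 18.6% × (R$3,575.00 − R$2,800.00) = R$324.00 + 18.6% × R$775.00 = R$468.15
Supplemental (25.3% flat on bonus): 25.3% × R$17,000.00 = R$4,301.00
Total canton income tax: R$468.15 + R$4,301.00 = R$4,769.15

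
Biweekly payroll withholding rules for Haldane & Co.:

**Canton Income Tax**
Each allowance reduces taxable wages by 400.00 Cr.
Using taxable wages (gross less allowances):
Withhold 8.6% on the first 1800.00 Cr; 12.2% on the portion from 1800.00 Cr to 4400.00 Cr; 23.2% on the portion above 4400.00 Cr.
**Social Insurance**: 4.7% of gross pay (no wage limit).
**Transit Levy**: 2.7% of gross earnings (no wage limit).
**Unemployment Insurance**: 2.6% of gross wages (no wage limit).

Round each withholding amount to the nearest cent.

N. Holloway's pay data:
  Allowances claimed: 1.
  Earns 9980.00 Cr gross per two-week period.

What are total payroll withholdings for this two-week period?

2671.76 Cr

Canton Income Tax: taxable = 9980.00 Cr − 1×400.00 Cr = 9580.00 Cr
  472.00 Cr + 23.2% × (9580.00 Cr − 4400.00 Cr) = 472.00 Cr + 23.2% × 5180.00 Cr = 1673.76 Cr
Social Insurance: 4.7% × 9980.00 Cr = 469.06 Cr
Transit Levy: 2.7% × 9980.00 Cr = 269.46 Cr
Unemployment Insurance: 2.6% × 9980.00 Cr = 259.48 Cr
Total: 1673.76 Cr + 469.06 Cr + 269.46 Cr + 259.48 Cr = 2671.76 Cr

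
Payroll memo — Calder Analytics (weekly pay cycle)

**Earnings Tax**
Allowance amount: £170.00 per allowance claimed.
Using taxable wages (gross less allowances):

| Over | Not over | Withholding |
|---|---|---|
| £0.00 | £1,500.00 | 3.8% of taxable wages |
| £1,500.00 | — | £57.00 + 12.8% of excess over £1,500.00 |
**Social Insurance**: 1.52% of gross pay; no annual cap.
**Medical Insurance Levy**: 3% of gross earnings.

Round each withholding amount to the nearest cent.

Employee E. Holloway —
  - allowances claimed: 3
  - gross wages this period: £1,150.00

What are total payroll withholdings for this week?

£76.30

Earnings Tax: taxable = £1,150.00 − 3×£170.00 = £640.00
  3.8% × £640.00 = £24.32
Social Insurance: 1.52% × £1,150.00 = £17.48
Medical Insurance Levy: 3% × £1,150.00 = £34.50
Total: £24.32 + £17.48 + £34.50 = £76.30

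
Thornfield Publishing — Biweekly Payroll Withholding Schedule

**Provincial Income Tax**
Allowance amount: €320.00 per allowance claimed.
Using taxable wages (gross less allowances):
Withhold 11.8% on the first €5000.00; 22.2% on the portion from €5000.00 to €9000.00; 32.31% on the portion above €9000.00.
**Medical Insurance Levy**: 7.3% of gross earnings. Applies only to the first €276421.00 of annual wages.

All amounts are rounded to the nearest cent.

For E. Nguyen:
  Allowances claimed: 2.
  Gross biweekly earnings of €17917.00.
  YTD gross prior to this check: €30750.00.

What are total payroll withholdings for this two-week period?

Provincial Income Tax: taxable = €17917.00 − 2×€320.00 = €17277.00
  €1478.00 + 32.31% × (€17277.00 − €9000.00) = €1478.00 + 32.31% × €8277.00 = €4152.30
Medical Insurance Levy: 7.3% × €17917.00 = €1307.94
Total: €4152.30 + €1307.94 = €5460.24

€5460.24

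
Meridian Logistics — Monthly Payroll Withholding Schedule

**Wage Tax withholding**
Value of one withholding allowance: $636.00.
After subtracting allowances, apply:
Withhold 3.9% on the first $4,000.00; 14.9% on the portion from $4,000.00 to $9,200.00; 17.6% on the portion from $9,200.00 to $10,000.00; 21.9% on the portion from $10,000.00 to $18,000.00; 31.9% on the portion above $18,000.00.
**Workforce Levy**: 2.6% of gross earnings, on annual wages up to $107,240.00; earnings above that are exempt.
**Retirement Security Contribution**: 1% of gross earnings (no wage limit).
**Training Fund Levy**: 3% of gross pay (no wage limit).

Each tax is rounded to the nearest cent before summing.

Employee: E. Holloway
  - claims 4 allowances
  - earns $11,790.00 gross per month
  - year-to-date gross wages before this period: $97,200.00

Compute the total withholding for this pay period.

Wage Tax: taxable = $11,790.00 − 4×$636.00 = $9,246.00
  $930.80 + 17.6% × ($9,246.00 − $9,200.00) = $930.80 + 17.6% × $46.00 = $938.90
Workforce Levy: cap $107,240.00 − YTD $97,200.00 = $10,040.00 subject; 2.6% × $10,040.00 = $261.04
Retirement Security Contribution: 1% × $11,790.00 = $117.90
Training Fund Levy: 3% × $11,790.00 = $353.70
Total: $938.90 + $261.04 + $117.90 + $353.70 = $1,671.54

$1,671.54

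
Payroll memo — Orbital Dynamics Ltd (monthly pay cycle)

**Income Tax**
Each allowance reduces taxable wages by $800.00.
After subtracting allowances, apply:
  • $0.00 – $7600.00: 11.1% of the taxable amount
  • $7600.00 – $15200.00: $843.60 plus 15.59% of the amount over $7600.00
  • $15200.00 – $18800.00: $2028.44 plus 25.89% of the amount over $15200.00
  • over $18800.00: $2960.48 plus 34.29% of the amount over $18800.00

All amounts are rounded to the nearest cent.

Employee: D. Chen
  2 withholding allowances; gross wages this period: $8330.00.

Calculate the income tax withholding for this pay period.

Income Tax: taxable = $8330.00 − 2×$800.00 = $6730.00
  11.1% × $6730.00 = $747.03

$747.03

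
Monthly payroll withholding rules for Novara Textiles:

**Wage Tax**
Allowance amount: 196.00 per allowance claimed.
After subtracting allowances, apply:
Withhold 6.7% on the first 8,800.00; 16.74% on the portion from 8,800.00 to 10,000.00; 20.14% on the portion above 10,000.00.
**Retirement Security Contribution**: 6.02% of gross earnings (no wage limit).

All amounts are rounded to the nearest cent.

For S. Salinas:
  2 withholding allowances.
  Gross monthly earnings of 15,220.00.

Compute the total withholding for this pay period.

2,679.08

Wage Tax: taxable = 15,220.00 − 2×196.00 = 14,828.00
  790.48 + 20.14% × (14,828.00 − 10,000.00) = 790.48 + 20.14% × 4,828.00 = 1,762.84
Retirement Security Contribution: 6.02% × 15,220.00 = 916.24
Total: 1,762.84 + 916.24 = 2,679.08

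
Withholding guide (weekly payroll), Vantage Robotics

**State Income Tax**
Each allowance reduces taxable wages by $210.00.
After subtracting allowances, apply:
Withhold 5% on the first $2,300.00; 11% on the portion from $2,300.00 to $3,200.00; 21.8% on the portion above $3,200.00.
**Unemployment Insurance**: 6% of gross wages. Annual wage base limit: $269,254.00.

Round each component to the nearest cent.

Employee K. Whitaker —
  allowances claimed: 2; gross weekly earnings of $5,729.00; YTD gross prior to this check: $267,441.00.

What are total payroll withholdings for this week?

State Income Tax: taxable = $5,729.00 − 2×$210.00 = $5,309.00
  $214.00 + 21.8% × ($5,309.00 − $3,200.00) = $214.00 + 21.8% × $2,109.00 = $673.76
Unemployment Insurance: cap $269,254.00 − YTD $267,441.00 = $1,813.00 subject; 6% × $1,813.00 = $108.78
Total: $673.76 + $108.78 = $782.54

$782.54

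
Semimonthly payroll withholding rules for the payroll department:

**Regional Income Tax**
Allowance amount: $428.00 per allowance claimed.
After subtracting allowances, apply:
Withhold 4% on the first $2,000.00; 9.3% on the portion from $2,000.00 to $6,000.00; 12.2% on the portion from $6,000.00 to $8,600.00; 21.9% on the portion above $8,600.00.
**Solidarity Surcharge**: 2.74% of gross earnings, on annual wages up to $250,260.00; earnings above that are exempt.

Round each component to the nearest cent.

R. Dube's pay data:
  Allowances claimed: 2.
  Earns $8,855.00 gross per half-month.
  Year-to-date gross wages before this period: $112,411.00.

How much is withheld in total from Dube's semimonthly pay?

$938.51

Regional Income Tax: taxable = $8,855.00 − 2×$428.00 = $7,999.00
  $452.00 + 12.2% × ($7,999.00 − $6,000.00) = $452.00 + 12.2% × $1,999.00 = $695.88
Solidarity Surcharge: 2.74% × $8,855.00 = $242.63
Total: $695.88 + $242.63 = $938.51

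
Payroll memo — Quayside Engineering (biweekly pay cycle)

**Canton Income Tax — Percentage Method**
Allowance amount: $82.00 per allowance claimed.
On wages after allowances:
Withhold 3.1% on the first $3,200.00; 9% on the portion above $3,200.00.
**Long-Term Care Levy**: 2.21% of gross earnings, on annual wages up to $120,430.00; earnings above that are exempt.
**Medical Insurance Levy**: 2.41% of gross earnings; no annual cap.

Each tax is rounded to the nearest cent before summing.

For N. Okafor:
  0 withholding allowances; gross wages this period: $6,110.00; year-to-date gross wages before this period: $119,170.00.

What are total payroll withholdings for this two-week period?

Canton Income Tax: taxable = $6,110.00
  $99.20 + 9% × ($6,110.00 − $3,200.00) = $99.20 + 9% × $2,910.00 = $361.10
Long-Term Care Levy: cap $120,430.00 − YTD $119,170.00 = $1,260.00 subject; 2.21% × $1,260.00 = $27.85
Medical Insurance Levy: 2.41% × $6,110.00 = $147.25
Total: $361.10 + $27.85 + $147.25 = $536.20

$536.20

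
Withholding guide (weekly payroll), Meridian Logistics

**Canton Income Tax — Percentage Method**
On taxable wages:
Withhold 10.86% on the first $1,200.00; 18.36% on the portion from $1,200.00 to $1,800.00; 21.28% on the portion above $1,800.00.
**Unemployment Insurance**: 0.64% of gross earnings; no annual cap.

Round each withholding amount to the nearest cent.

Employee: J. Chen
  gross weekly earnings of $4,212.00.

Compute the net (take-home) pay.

Canton Income Tax: taxable = $4,212.00
  $240.48 + 21.28% × ($4,212.00 − $1,800.00) = $240.48 + 21.28% × $2,412.00 = $753.75
Unemployment Insurance: 0.64% × $4,212.00 = $26.96
Total withheld: $753.75 + $26.96 = $780.71
Net pay: $4,212.00 − $780.71 = $3,431.29

$3,431.29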